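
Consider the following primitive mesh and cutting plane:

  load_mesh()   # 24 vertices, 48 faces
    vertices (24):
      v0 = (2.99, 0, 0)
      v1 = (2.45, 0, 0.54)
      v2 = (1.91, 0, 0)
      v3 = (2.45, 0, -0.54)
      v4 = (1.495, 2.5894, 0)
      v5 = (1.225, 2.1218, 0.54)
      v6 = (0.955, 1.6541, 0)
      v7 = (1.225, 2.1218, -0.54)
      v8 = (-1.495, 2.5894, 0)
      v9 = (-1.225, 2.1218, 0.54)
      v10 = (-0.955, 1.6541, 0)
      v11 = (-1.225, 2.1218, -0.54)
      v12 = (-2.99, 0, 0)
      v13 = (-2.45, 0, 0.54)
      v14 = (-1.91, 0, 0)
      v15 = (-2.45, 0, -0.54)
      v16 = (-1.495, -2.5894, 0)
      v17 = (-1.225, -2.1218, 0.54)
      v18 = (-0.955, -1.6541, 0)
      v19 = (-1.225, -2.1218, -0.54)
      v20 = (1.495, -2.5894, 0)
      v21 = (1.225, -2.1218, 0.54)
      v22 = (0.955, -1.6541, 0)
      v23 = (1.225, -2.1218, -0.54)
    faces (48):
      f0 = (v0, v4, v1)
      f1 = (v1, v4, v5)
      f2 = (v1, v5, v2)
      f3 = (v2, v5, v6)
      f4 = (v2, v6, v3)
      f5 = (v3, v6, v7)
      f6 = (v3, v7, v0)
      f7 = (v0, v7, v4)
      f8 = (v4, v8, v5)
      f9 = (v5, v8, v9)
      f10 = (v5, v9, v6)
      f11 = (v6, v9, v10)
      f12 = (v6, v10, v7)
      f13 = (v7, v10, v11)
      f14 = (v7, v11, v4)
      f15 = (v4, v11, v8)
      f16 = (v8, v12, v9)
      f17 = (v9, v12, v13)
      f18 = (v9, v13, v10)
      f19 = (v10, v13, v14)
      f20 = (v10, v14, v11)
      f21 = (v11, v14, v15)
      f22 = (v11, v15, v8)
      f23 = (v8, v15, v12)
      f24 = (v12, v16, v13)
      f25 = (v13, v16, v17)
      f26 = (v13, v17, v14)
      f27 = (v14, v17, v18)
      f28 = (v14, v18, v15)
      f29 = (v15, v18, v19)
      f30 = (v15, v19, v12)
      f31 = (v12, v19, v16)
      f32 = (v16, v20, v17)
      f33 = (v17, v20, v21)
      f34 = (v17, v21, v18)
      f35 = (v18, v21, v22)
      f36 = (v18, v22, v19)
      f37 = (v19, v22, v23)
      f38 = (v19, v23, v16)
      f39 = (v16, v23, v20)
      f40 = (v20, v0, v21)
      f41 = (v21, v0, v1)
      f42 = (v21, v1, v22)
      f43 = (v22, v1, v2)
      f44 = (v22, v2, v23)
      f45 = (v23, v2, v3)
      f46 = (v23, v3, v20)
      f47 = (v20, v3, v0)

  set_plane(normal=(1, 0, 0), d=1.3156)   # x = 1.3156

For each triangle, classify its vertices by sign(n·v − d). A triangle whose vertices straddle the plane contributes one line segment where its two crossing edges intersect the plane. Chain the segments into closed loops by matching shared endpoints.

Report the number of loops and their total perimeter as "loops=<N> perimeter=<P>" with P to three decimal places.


loops=2 perimeter=7.668

Straddling triangles (20 of 48):
  (v1,v4,v5) [++-] → (1.3156, 2.27871, 0.3588)–(1.3156, 1.96487, 0.54)  len=0.3624
  (v1,v5,v2) [+-+] → (1.3156, 1.96487, 0.54)–(1.3156, 1.84116, 0.468578)  len=0.1428
  (v2,v5,v6) [+--] → (1.3156, 1.84116, 0.468578)–(1.3156, 1.02953, 0)  len=0.9372
  (v2,v6,v3) [+-+] → (1.3156, 1.02953, 0)–(1.3156, 1.25512, -0.13025)  len=0.2605
  (v3,v6,v7) [+--] → (1.3156, 1.25512, -0.13025)–(1.3156, 1.96487, -0.54)  len=0.8195
  (v3,v7,v0) [+-+] → (1.3156, 1.96487, -0.54)–(1.3156, 2.01288, -0.512281)  len=0.0554
  (v0,v7,v4) [+-+] → (1.3156, 2.01288, -0.512281)–(1.3156, 2.27871, -0.3588)  len=0.3069
  (v4,v8,v5) [+--] → (1.3156, 2.5894, 0)–(1.3156, 2.27871, 0.3588)  len=0.4746
  (v7,v11,v4) [--+] → (1.3156, 2.55856, -0.0356162)–(1.3156, 2.27871, -0.3588)  len=0.4275
  (v4,v11,v8) [+--] → (1.3156, 2.55856, -0.0356162)–(1.3156, 2.5894, 0)  len=0.0471
  (v16,v20,v17) [-+-] → (1.3156, -2.5894, 0)–(1.3156, -2.55856, 0.0356162)  len=0.0471
  (v17,v20,v21) [-+-] → (1.3156, -2.55856, 0.0356162)–(1.3156, -2.27871, 0.3588)  len=0.4275
  (v16,v23,v20) [--+] → (1.3156, -2.27871, -0.3588)–(1.3156, -2.5894, 0)  len=0.4746
  (v20,v0,v21) [++-] → (1.3156, -2.01288, 0.512281)–(1.3156, -2.27871, 0.3588)  len=0.3069
  (v21,v0,v1) [-++] → (1.3156, -2.01288, 0.512281)–(1.3156, -1.96487, 0.54)  len=0.0554
  (v21,v1,v22) [-+-] → (1.3156, -1.96487, 0.54)–(1.3156, -1.25512, 0.13025)  len=0.8195
  (v22,v1,v2) [-++] → (1.3156, -1.25512, 0.13025)–(1.3156, -1.02953, 0)  len=0.2605
  (v22,v2,v23) [-+-] → (1.3156, -1.02953, 0)–(1.3156, -1.84116, -0.468578)  len=0.9372
  (v23,v2,v3) [-++] → (1.3156, -1.84116, -0.468578)–(1.3156, -1.96487, -0.54)  len=0.1428
  (v23,v3,v20) [-++] → (1.3156, -1.96487, -0.54)–(1.3156, -2.27871, -0.3588)  len=0.3624

Chained into 2 loop(s):
  loop 1: 10 segments, perimeter = 3.8341
  loop 2: 10 segments, perimeter = 3.8341
Total perimeter = 7.668


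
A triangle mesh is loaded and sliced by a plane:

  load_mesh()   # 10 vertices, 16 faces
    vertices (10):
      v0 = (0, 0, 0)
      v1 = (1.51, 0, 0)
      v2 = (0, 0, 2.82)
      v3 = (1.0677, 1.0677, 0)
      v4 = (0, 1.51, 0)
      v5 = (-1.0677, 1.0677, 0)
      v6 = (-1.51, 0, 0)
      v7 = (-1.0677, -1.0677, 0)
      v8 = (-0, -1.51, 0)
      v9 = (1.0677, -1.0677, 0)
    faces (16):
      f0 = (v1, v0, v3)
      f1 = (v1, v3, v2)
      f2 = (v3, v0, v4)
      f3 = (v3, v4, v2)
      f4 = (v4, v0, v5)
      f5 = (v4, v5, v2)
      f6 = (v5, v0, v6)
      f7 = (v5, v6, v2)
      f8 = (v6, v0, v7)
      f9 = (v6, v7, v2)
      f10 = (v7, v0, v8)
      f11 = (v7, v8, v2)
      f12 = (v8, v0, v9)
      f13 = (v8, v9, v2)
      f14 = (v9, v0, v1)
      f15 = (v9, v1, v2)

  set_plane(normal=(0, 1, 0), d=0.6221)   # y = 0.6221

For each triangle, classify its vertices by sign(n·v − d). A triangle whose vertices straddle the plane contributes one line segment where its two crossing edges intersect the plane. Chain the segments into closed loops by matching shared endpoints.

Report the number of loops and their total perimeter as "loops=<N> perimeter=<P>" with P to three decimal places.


loops=1 perimeter=6.748

Straddling triangles (8 of 16):
  (v1,v0,v3) [--+] → (0.6221, 0.6221, 0)–(1.25229, 0.6221, 0)  len=0.6302
  (v1,v3,v2) [-+-] → (1.25229, 0.6221, 0)–(0.6221, 0.6221, 1.17691)  len=1.3350
  (v3,v0,v4) [+-+] → (0.6221, 0.6221, 0)–(0, 0.6221, 0)  len=0.6221
  (v3,v4,v2) [++-] → (0, 0.6221, 1.6582)–(0.6221, 0.6221, 1.17691)  len=0.7865
  (v4,v0,v5) [+-+] → (0, 0.6221, 0)–(-0.6221, 0.6221, 0)  len=0.6221
  (v4,v5,v2) [++-] → (-0.6221, 0.6221, 1.17691)–(0, 0.6221, 1.6582)  len=0.7865
  (v5,v0,v6) [+--] → (-0.6221, 0.6221, 0)–(-1.25229, 0.6221, 0)  len=0.6302
  (v5,v6,v2) [+--] → (-1.25229, 0.6221, 0)–(-0.6221, 0.6221, 1.17691)  len=1.3350

Chained into 1 loop(s):
  loop 1: 8 segments, perimeter = 6.7477
Total perimeter = 6.748


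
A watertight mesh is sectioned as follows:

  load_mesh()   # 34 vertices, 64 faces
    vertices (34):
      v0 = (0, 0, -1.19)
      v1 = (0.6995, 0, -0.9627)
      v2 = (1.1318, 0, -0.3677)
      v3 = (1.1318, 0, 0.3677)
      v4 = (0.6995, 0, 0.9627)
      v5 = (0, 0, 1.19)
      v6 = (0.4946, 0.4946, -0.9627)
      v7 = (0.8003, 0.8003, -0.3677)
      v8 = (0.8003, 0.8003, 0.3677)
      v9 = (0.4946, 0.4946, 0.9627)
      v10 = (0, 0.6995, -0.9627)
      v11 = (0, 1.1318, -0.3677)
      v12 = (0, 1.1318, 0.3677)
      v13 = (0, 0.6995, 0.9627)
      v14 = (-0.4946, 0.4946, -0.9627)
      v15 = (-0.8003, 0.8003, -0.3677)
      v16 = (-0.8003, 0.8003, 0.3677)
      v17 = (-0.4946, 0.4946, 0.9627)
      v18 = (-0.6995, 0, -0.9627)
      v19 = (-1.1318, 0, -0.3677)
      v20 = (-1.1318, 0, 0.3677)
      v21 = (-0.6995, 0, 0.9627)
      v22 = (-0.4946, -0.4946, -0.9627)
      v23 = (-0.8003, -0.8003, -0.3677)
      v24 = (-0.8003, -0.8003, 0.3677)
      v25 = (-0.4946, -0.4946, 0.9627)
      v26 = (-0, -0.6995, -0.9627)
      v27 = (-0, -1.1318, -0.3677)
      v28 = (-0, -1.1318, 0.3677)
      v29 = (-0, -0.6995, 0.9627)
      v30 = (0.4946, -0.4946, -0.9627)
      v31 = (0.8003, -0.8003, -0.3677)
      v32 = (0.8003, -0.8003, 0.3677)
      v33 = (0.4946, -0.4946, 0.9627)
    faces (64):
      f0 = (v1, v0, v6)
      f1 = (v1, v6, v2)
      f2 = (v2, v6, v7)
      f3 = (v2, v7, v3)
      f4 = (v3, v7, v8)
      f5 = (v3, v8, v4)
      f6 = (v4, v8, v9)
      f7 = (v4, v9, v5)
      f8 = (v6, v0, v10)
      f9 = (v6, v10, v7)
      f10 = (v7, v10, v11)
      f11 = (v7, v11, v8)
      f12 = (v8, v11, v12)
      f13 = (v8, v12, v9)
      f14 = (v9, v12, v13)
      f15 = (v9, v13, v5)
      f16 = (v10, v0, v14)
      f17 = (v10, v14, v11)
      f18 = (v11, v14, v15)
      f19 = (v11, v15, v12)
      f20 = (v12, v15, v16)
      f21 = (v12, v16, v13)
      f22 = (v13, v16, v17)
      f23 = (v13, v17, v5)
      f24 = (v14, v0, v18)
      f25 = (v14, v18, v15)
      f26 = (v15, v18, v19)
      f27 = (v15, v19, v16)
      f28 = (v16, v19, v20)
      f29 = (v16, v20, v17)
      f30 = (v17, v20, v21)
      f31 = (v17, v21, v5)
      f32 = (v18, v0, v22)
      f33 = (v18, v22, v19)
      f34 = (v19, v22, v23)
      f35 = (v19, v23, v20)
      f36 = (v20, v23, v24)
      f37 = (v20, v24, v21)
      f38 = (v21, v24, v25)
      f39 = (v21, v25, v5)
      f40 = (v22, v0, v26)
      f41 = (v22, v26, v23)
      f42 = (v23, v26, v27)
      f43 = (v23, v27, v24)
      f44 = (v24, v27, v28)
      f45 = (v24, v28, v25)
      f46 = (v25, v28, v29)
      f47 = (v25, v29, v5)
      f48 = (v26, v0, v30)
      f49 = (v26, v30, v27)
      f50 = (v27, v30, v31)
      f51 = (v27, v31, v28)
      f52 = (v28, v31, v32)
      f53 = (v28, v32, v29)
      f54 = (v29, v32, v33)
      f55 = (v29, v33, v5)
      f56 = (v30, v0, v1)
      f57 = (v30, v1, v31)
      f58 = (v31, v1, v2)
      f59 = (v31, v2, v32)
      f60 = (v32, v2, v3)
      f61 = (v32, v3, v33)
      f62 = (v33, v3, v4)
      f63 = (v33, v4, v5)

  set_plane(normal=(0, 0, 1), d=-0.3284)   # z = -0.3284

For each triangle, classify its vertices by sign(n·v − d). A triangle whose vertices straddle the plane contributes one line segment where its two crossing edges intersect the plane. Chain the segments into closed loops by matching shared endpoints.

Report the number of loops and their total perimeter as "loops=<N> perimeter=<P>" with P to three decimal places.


Straddling triangles (16 of 64):
  (v2,v7,v3) [--+] → (0.818015, 0.757532, -0.3284)–(1.1318, 0, -0.3284)  len=0.8199
  (v3,v7,v8) [+-+] → (0.818015, 0.757532, -0.3284)–(0.8003, 0.8003, -0.3284)  len=0.0463
  (v7,v11,v8) [--+] → (0.0427683, 1.11408, -0.3284)–(0.8003, 0.8003, -0.3284)  len=0.8199
  (v8,v11,v12) [+-+] → (0.0427683, 1.11408, -0.3284)–(0, 1.1318, -0.3284)  len=0.0463
  (v11,v15,v12) [--+] → (-0.757532, 0.818015, -0.3284)–(0, 1.1318, -0.3284)  len=0.8199
  (v12,v15,v16) [+-+] → (-0.757532, 0.818015, -0.3284)–(-0.8003, 0.8003, -0.3284)  len=0.0463
  (v15,v19,v16) [--+] → (-1.11408, 0.0427683, -0.3284)–(-0.8003, 0.8003, -0.3284)  len=0.8199
  (v16,v19,v20) [+-+] → (-1.11408, 0.0427683, -0.3284)–(-1.1318, 0, -0.3284)  len=0.0463
  (v19,v23,v20) [--+] → (-0.818015, -0.757532, -0.3284)–(-1.1318, 0, -0.3284)  len=0.8199
  (v20,v23,v24) [+-+] → (-0.818015, -0.757532, -0.3284)–(-0.8003, -0.8003, -0.3284)  len=0.0463
  (v23,v27,v24) [--+] → (-0.0427683, -1.11408, -0.3284)–(-0.8003, -0.8003, -0.3284)  len=0.8199
  (v24,v27,v28) [+-+] → (-0.0427683, -1.11408, -0.3284)–(0, -1.1318, -0.3284)  len=0.0463
  (v27,v31,v28) [--+] → (0.757532, -0.818015, -0.3284)–(0, -1.1318, -0.3284)  len=0.8199
  (v28,v31,v32) [+-+] → (0.757532, -0.818015, -0.3284)–(0.8003, -0.8003, -0.3284)  len=0.0463
  (v31,v2,v32) [--+] → (1.11408, -0.0427683, -0.3284)–(0.8003, -0.8003, -0.3284)  len=0.8199
  (v32,v2,v3) [+-+] → (1.11408, -0.0427683, -0.3284)–(1.1318, 0, -0.3284)  len=0.0463

Chained into 1 loop(s):
  loop 1: 16 segments, perimeter = 6.9299
Total perimeter = 6.930

loops=1 perimeter=6.930


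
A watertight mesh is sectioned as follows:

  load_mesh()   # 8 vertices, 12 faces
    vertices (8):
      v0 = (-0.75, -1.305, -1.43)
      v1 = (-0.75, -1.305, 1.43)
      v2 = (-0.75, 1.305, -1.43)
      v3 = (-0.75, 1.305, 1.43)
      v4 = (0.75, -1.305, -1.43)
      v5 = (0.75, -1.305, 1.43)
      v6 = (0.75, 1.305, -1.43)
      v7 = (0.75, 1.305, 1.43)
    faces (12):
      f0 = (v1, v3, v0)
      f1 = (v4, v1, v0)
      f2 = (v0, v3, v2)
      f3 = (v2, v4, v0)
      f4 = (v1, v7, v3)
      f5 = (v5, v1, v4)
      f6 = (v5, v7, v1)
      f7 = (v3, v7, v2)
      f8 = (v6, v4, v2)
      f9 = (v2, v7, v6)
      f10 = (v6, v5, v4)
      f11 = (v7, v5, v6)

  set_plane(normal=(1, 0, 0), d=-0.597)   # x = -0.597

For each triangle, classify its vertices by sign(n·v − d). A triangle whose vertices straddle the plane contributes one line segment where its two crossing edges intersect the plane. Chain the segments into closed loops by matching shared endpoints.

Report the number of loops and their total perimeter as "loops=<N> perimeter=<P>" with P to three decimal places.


loops=1 perimeter=10.940

Straddling triangles (8 of 12):
  (v4,v1,v0) [+--] → (-0.597, -1.305, 1.13828)–(-0.597, -1.305, -1.43)  len=2.5683
  (v2,v4,v0) [-+-] → (-0.597, 1.03878, -1.43)–(-0.597, -1.305, -1.43)  len=2.3438
  (v1,v7,v3) [-+-] → (-0.597, -1.03878, 1.43)–(-0.597, 1.305, 1.43)  len=2.3438
  (v5,v1,v4) [+-+] → (-0.597, -1.305, 1.43)–(-0.597, -1.305, 1.13828)  len=0.2917
  (v5,v7,v1) [++-] → (-0.597, -1.03878, 1.43)–(-0.597, -1.305, 1.43)  len=0.2662
  (v3,v7,v2) [-+-] → (-0.597, 1.305, 1.43)–(-0.597, 1.305, -1.13828)  len=2.5683
  (v6,v4,v2) [++-] → (-0.597, 1.03878, -1.43)–(-0.597, 1.305, -1.43)  len=0.2662
  (v2,v7,v6) [-++] → (-0.597, 1.305, -1.13828)–(-0.597, 1.305, -1.43)  len=0.2917

Chained into 1 loop(s):
  loop 1: 8 segments, perimeter = 10.9400
Total perimeter = 10.940


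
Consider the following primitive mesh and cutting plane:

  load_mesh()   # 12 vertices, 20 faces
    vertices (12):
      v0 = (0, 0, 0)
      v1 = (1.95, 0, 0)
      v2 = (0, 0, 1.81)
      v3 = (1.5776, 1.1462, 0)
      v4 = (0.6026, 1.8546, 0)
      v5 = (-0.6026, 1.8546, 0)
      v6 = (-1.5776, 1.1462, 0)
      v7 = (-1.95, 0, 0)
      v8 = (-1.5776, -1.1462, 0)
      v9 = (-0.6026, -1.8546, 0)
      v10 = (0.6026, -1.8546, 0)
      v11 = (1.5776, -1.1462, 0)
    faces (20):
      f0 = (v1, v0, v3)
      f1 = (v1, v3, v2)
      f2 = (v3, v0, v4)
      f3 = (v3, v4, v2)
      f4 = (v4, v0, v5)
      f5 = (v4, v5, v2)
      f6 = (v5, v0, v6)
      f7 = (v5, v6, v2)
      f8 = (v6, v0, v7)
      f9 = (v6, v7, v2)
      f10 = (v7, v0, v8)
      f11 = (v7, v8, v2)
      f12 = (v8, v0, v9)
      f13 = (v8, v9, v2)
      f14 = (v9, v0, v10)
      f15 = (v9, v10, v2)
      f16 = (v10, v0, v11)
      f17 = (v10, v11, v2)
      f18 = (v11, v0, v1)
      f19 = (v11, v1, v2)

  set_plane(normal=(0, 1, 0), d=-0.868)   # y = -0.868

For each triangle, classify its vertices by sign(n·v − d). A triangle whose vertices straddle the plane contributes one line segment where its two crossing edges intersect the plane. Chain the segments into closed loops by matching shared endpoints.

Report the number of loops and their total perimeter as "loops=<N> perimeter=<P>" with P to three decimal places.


loops=1 perimeter=7.296

Straddling triangles (10 of 20):
  (v7,v0,v8) [++-] → (-1.19469, -0.868, 0)–(-1.66799, -0.868, 0)  len=0.4733
  (v7,v8,v2) [+-+] → (-1.66799, -0.868, 0)–(-1.19469, -0.868, 0.439314)  len=0.6458
  (v8,v0,v9) [-+-] → (-1.19469, -0.868, 0)–(-0.282032, -0.868, 0)  len=0.9127
  (v8,v9,v2) [--+] → (-0.282032, -0.868, 0.962874)–(-1.19469, -0.868, 0.439314)  len=1.0522
  (v9,v0,v10) [-+-] → (-0.282032, -0.868, 0)–(0.282032, -0.868, 0)  len=0.5641
  (v9,v10,v2) [--+] → (0.282032, -0.868, 0.962874)–(-0.282032, -0.868, 0.962874)  len=0.5641
  (v10,v0,v11) [-+-] → (0.282032, -0.868, 0)–(1.19469, -0.868, 0)  len=0.9127
  (v10,v11,v2) [--+] → (1.19469, -0.868, 0.439314)–(0.282032, -0.868, 0.962874)  len=1.0522
  (v11,v0,v1) [-++] → (1.19469, -0.868, 0)–(1.66799, -0.868, 0)  len=0.4733
  (v11,v1,v2) [-++] → (1.66799, -0.868, 0)–(1.19469, -0.868, 0.439314)  len=0.6458

Chained into 1 loop(s):
  loop 1: 10 segments, perimeter = 7.2959
Total perimeter = 7.296


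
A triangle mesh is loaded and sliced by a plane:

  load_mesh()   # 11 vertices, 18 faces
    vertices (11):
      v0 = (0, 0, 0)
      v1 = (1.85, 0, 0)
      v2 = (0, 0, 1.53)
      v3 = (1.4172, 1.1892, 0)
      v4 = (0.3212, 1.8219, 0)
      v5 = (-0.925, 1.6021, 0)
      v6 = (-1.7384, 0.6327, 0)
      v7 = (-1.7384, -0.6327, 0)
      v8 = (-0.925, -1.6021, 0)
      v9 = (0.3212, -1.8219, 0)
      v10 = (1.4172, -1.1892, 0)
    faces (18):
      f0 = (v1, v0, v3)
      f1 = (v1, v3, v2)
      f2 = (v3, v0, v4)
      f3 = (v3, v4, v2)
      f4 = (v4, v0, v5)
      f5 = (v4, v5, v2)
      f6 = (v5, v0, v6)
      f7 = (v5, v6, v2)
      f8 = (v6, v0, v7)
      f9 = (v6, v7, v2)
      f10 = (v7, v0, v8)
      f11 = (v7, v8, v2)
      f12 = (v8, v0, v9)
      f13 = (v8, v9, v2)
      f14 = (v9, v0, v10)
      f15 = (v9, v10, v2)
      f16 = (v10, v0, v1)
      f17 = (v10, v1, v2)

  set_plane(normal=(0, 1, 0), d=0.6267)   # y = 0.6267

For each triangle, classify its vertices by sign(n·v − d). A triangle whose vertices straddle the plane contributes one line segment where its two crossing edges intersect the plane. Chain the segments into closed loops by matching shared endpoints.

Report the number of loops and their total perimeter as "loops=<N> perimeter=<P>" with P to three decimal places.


Straddling triangles (10 of 18):
  (v1,v0,v3) [--+] → (0.746854, 0.6267, 0)–(1.62192, 0.6267, 0)  len=0.8751
  (v1,v3,v2) [-+-] → (1.62192, 0.6267, 0)–(0.746854, 0.6267, 0.723701)  len=1.1356
  (v3,v0,v4) [+-+] → (0.746854, 0.6267, 0)–(0.110487, 0.6267, 0)  len=0.6364
  (v3,v4,v2) [++-] → (0.110487, 0.6267, 1.00371)–(0.746854, 0.6267, 0.723701)  len=0.6952
  (v4,v0,v5) [+-+] → (0.110487, 0.6267, 0)–(-0.361836, 0.6267, 0)  len=0.4723
  (v4,v5,v2) [++-] → (-0.361836, 0.6267, 0.931504)–(0.110487, 0.6267, 1.00371)  len=0.4778
  (v5,v0,v6) [+-+] → (-0.361836, 0.6267, 0)–(-1.72191, 0.6267, 0)  len=1.3601
  (v5,v6,v2) [++-] → (-1.72191, 0.6267, 0.0145092)–(-0.361836, 0.6267, 0.931504)  len=1.6403
  (v6,v0,v7) [+--] → (-1.72191, 0.6267, 0)–(-1.7384, 0.6267, 0)  len=0.0165
  (v6,v7,v2) [+--] → (-1.7384, 0.6267, 0)–(-1.72191, 0.6267, 0.0145092)  len=0.0220

Chained into 1 loop(s):
  loop 1: 10 segments, perimeter = 7.3312
Total perimeter = 7.331

loops=1 perimeter=7.331


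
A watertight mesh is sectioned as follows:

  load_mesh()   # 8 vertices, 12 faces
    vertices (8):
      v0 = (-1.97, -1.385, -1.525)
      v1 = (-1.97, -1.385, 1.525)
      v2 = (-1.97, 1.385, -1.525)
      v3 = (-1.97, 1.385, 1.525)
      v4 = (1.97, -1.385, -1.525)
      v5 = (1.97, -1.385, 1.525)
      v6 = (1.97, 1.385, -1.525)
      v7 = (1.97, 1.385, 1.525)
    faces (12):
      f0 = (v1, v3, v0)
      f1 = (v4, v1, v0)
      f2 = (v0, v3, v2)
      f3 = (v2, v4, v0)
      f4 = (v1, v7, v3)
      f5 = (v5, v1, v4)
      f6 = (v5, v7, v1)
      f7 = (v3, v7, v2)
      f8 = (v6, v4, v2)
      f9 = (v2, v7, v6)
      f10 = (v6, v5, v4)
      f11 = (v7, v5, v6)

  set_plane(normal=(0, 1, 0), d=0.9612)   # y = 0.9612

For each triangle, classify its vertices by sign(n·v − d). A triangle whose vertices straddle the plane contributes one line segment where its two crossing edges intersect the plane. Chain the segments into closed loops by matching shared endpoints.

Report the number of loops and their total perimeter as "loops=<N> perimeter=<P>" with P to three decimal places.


Straddling triangles (8 of 12):
  (v1,v3,v0) [-+-] → (-1.97, 0.9612, 1.525)–(-1.97, 0.9612, 1.05836)  len=0.4666
  (v0,v3,v2) [-++] → (-1.97, 0.9612, 1.05836)–(-1.97, 0.9612, -1.525)  len=2.5834
  (v2,v4,v0) [+--] → (-1.36719, 0.9612, -1.525)–(-1.97, 0.9612, -1.525)  len=0.6028
  (v1,v7,v3) [-++] → (1.36719, 0.9612, 1.525)–(-1.97, 0.9612, 1.525)  len=3.3372
  (v5,v7,v1) [-+-] → (1.97, 0.9612, 1.525)–(1.36719, 0.9612, 1.525)  len=0.6028
  (v6,v4,v2) [+-+] → (1.97, 0.9612, -1.525)–(-1.36719, 0.9612, -1.525)  len=3.3372
  (v6,v5,v4) [+--] → (1.97, 0.9612, -1.05836)–(1.97, 0.9612, -1.525)  len=0.4666
  (v7,v5,v6) [+-+] → (1.97, 0.9612, 1.525)–(1.97, 0.9612, -1.05836)  len=2.5834

Chained into 1 loop(s):
  loop 1: 8 segments, perimeter = 13.9800
Total perimeter = 13.980

loops=1 perimeter=13.980


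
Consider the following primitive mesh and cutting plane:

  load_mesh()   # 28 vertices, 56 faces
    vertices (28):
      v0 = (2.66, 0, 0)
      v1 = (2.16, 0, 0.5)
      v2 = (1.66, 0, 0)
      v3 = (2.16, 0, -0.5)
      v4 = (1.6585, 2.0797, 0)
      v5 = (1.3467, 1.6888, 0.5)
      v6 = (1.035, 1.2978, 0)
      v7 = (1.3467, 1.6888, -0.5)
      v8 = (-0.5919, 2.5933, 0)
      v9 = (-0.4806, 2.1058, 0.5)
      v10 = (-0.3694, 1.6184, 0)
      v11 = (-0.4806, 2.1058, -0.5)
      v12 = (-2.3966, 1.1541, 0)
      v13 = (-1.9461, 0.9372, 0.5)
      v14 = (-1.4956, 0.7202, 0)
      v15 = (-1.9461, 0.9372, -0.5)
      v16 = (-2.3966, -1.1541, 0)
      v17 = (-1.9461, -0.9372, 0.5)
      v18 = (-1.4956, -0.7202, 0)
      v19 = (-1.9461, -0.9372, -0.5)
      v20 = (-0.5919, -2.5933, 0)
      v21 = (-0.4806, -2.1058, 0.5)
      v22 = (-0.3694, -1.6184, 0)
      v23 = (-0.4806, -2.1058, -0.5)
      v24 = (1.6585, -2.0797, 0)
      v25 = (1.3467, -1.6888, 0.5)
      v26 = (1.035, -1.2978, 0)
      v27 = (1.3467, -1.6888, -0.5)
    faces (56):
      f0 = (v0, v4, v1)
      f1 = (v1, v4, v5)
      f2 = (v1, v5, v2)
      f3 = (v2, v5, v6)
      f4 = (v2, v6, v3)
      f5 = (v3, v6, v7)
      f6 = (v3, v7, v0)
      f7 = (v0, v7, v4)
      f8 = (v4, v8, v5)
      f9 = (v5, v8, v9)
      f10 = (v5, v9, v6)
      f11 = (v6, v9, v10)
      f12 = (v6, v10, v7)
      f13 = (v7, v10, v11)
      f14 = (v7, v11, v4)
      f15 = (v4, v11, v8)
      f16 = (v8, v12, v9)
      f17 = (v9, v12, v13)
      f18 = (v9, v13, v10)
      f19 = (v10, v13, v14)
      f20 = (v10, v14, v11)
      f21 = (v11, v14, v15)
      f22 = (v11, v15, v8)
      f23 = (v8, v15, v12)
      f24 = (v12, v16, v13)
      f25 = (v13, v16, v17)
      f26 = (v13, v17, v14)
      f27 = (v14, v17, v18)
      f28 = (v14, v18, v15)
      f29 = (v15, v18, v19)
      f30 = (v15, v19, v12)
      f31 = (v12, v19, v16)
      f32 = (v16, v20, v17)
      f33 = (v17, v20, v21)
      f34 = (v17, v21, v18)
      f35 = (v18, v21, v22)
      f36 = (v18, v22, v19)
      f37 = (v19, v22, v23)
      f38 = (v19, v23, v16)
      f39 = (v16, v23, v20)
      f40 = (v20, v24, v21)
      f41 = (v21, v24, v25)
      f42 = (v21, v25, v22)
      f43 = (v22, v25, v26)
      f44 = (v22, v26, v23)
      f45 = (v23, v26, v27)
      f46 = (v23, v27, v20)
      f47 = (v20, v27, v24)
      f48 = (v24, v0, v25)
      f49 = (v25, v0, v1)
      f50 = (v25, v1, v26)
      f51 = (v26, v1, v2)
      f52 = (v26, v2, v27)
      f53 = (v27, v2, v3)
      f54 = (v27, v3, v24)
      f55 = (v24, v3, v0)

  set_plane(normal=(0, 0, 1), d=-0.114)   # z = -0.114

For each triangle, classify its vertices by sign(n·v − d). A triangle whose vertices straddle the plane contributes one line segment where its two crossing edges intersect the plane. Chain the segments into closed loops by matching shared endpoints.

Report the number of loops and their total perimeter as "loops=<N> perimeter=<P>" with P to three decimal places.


Straddling triangles (28 of 56):
  (v2,v6,v3) [++-] → (1.2915, 1.0019, -0.114)–(1.774, 0, -0.114)  len=1.1120
  (v3,v6,v7) [-+-] → (1.2915, 1.0019, -0.114)–(1.10607, 1.38695, -0.114)  len=0.4274
  (v3,v7,v0) [--+] → (2.36057, 0.385046, -0.114)–(2.546, 0, -0.114)  len=0.4274
  (v0,v7,v4) [+-+] → (2.36057, 0.385046, -0.114)–(1.58741, 1.99057, -0.114)  len=1.7820
  (v6,v10,v7) [++-] → (0.0218708, 1.63445, -0.114)–(1.10607, 1.38695, -0.114)  len=1.1121
  (v7,v10,v11) [-+-] → (0.0218708, 1.63445, -0.114)–(-0.394754, 1.72953, -0.114)  len=0.4273
  (v7,v11,v4) [--+] → (1.17079, 2.08565, -0.114)–(1.58741, 1.99057, -0.114)  len=0.4273
  (v4,v11,v8) [+-+] → (1.17079, 2.08565, -0.114)–(-0.566524, 2.48215, -0.114)  len=1.7820
  (v10,v14,v11) [++-] → (-1.26418, 1.03612, -0.114)–(-0.394754, 1.72953, -0.114)  len=1.1121
  (v11,v14,v15) [-+-] → (-1.26418, 1.03612, -0.114)–(-1.59831, 0.769676, -0.114)  len=0.4274
  (v11,v15,v8) [--+] → (-0.900658, 2.21571, -0.114)–(-0.566524, 2.48215, -0.114)  len=0.4274
  (v8,v15,v12) [+-+] → (-0.900658, 2.21571, -0.114)–(-2.29389, 1.10465, -0.114)  len=1.7820
  (v14,v18,v15) [++-] → (-1.59831, -0.342313, -0.114)–(-1.59831, 0.769676, -0.114)  len=1.1120
  (v15,v18,v19) [-+-] → (-1.59831, -0.342313, -0.114)–(-1.59831, -0.769676, -0.114)  len=0.4274
  (v15,v19,v12) [--+] → (-2.29389, 0.677284, -0.114)–(-2.29389, 1.10465, -0.114)  len=0.4274
  (v12,v19,v16) [+-+] → (-2.29389, 0.677284, -0.114)–(-2.29389, -1.10465, -0.114)  len=1.7819
  (v18,v22,v19) [++-] → (-0.728888, -1.46309, -0.114)–(-1.59831, -0.769676, -0.114)  len=1.1121
  (v19,v22,v23) [-+-] → (-0.728888, -1.46309, -0.114)–(-0.394754, -1.72953, -0.114)  len=0.4274
  (v19,v23,v16) [--+] → (-1.95975, -1.37109, -0.114)–(-2.29389, -1.10465, -0.114)  len=0.4274
  (v16,v23,v20) [+-+] → (-1.95975, -1.37109, -0.114)–(-0.566524, -2.48215, -0.114)  len=1.7820
  (v22,v26,v23) [++-] → (0.689443, -1.48202, -0.114)–(-0.394754, -1.72953, -0.114)  len=1.1121
  (v23,v26,v27) [-+-] → (0.689443, -1.48202, -0.114)–(1.10607, -1.38695, -0.114)  len=0.4273
  (v23,v27,v20) [--+] → (-0.149899, -2.38707, -0.114)–(-0.566524, -2.48215, -0.114)  len=0.4273
  (v20,v27,v24) [+-+] → (-0.149899, -2.38707, -0.114)–(1.58741, -1.99057, -0.114)  len=1.7820
  (v26,v2,v27) [++-] → (1.58857, -0.385046, -0.114)–(1.10607, -1.38695, -0.114)  len=1.1120
  (v27,v2,v3) [-+-] → (1.58857, -0.385046, -0.114)–(1.774, 0, -0.114)  len=0.4274
  (v27,v3,v24) [--+] → (1.77284, -1.60553, -0.114)–(1.58741, -1.99057, -0.114)  len=0.4274
  (v24,v3,v0) [+-+] → (1.77284, -1.60553, -0.114)–(2.546, 0, -0.114)  len=1.7820

Chained into 2 loop(s):
  loop 1: 14 segments, perimeter = 10.7759
  loop 2: 14 segments, perimeter = 15.4654
Total perimeter = 26.241

loops=2 perimeter=26.241


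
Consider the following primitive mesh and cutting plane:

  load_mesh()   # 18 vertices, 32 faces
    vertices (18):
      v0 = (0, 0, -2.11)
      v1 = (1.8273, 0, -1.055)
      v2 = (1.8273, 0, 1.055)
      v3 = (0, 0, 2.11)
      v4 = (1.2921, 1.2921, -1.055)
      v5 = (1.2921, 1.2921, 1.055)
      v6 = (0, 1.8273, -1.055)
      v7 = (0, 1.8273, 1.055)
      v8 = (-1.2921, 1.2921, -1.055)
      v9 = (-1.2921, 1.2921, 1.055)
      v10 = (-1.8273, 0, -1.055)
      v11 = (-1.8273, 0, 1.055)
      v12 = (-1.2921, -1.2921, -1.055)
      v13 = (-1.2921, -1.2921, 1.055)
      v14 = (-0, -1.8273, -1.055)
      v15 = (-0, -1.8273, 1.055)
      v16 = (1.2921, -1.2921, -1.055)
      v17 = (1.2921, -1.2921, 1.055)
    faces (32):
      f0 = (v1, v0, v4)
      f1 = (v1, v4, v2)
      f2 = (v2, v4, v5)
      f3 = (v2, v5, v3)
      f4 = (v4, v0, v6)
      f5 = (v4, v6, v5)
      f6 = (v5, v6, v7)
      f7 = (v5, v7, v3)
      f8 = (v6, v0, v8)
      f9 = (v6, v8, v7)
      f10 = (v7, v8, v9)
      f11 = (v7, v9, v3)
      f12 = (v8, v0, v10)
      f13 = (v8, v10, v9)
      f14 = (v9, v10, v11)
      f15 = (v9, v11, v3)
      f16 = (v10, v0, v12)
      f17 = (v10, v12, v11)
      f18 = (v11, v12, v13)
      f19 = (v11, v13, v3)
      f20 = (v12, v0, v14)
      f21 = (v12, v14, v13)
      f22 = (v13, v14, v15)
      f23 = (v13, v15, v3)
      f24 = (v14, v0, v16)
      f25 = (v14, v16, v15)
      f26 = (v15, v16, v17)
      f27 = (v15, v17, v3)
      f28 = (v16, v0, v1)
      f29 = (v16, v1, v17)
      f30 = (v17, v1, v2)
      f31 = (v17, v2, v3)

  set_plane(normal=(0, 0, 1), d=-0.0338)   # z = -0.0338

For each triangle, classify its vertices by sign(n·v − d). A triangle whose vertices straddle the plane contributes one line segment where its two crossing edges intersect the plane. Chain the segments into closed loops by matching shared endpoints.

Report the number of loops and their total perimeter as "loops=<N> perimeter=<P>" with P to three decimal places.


Straddling triangles (16 of 32):
  (v1,v4,v2) [--+] → (1.55113, 0.666748, -0.0338)–(1.8273, 0, -0.0338)  len=0.7217
  (v2,v4,v5) [+-+] → (1.55113, 0.666748, -0.0338)–(1.2921, 1.2921, -0.0338)  len=0.6769
  (v4,v6,v5) [--+] → (0.625352, 1.56827, -0.0338)–(1.2921, 1.2921, -0.0338)  len=0.7217
  (v5,v6,v7) [+-+] → (0.625352, 1.56827, -0.0338)–(0, 1.8273, -0.0338)  len=0.6769
  (v6,v8,v7) [--+] → (-0.666748, 1.55113, -0.0338)–(0, 1.8273, -0.0338)  len=0.7217
  (v7,v8,v9) [+-+] → (-0.666748, 1.55113, -0.0338)–(-1.2921, 1.2921, -0.0338)  len=0.6769
  (v8,v10,v9) [--+] → (-1.56827, 0.625352, -0.0338)–(-1.2921, 1.2921, -0.0338)  len=0.7217
  (v9,v10,v11) [+-+] → (-1.56827, 0.625352, -0.0338)–(-1.8273, 0, -0.0338)  len=0.6769
  (v10,v12,v11) [--+] → (-1.55113, -0.666748, -0.0338)–(-1.8273, 0, -0.0338)  len=0.7217
  (v11,v12,v13) [+-+] → (-1.55113, -0.666748, -0.0338)–(-1.2921, -1.2921, -0.0338)  len=0.6769
  (v12,v14,v13) [--+] → (-0.625352, -1.56827, -0.0338)–(-1.2921, -1.2921, -0.0338)  len=0.7217
  (v13,v14,v15) [+-+] → (-0.625352, -1.56827, -0.0338)–(0, -1.8273, -0.0338)  len=0.6769
  (v14,v16,v15) [--+] → (0.666748, -1.55113, -0.0338)–(0, -1.8273, -0.0338)  len=0.7217
  (v15,v16,v17) [+-+] → (0.666748, -1.55113, -0.0338)–(1.2921, -1.2921, -0.0338)  len=0.6769
  (v16,v1,v17) [--+] → (1.56827, -0.625352, -0.0338)–(1.2921, -1.2921, -0.0338)  len=0.7217
  (v17,v1,v2) [+-+] → (1.56827, -0.625352, -0.0338)–(1.8273, 0, -0.0338)  len=0.6769

Chained into 1 loop(s):
  loop 1: 16 segments, perimeter = 11.1885
Total perimeter = 11.188

loops=1 perimeter=11.188


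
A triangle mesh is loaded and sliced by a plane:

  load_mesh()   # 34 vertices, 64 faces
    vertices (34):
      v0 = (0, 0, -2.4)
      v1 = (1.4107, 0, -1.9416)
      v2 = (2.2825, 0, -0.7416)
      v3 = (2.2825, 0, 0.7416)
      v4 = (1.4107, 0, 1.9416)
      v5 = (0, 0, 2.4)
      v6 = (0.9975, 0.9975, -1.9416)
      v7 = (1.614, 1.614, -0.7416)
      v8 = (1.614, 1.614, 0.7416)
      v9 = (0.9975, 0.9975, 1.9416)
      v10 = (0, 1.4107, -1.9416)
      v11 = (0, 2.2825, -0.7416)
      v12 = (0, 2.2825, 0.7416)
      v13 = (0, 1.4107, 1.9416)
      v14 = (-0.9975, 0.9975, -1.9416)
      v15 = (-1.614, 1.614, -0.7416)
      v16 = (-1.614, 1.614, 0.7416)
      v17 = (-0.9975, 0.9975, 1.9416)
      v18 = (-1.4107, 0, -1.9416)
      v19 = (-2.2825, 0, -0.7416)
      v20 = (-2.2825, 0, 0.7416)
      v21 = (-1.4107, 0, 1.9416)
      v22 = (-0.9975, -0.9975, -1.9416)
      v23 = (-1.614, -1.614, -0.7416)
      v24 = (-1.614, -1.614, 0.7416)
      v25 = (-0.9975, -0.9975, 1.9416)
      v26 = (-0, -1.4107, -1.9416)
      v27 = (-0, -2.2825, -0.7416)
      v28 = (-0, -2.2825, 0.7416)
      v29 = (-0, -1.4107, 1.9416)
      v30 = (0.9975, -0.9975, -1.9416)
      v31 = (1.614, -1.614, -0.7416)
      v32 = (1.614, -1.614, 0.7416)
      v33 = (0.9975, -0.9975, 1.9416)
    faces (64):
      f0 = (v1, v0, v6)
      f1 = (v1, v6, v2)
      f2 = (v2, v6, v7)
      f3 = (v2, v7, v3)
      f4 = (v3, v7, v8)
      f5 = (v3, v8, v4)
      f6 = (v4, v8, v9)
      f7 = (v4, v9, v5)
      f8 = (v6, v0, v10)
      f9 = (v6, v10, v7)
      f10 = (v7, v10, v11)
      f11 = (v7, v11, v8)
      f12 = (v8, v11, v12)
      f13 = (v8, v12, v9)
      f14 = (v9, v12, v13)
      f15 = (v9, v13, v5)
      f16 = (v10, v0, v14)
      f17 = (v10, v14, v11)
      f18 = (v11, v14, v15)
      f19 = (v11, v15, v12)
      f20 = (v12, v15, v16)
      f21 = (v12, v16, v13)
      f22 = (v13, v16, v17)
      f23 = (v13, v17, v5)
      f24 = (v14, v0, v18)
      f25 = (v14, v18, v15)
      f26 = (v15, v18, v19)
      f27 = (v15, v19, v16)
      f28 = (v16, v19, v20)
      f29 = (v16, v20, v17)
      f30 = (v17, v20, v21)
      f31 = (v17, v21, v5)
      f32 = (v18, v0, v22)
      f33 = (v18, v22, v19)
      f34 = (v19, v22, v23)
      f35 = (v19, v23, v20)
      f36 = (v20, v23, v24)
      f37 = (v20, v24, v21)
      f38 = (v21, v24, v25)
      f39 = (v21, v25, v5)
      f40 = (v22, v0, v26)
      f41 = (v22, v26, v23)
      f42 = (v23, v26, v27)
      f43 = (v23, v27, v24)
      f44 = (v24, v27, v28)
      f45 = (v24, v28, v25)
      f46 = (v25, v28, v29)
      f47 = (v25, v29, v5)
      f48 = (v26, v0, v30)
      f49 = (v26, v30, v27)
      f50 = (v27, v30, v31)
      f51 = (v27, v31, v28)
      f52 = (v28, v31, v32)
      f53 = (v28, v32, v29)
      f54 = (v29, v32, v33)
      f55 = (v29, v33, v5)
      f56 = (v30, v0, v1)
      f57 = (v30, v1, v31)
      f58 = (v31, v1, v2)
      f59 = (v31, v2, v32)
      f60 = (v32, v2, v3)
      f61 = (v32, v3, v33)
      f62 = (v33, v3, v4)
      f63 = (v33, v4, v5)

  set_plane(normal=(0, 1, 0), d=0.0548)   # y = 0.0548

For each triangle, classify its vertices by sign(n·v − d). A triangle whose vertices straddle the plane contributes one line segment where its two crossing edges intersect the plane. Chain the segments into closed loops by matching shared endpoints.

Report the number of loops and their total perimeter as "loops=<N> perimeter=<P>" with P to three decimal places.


loops=1 perimeter=14.728

Straddling triangles (20 of 64):
  (v1,v0,v6) [--+] → (0.0548, 0.0548, -2.37482)–(1.388, 0.0548, -1.9416)  len=1.4018
  (v1,v6,v2) [-+-] → (1.388, 0.0548, -1.9416)–(2.21191, 0.0548, -0.807525)  len=1.4018
  (v2,v6,v7) [-++] → (2.21191, 0.0548, -0.807525)–(2.2598, 0.0548, -0.7416)  len=0.0815
  (v2,v7,v3) [-+-] → (2.2598, 0.0548, -0.7416)–(2.2598, 0.0548, 0.691241)  len=1.4328
  (v3,v7,v8) [-++] → (2.2598, 0.0548, 0.691241)–(2.2598, 0.0548, 0.7416)  len=0.0504
  (v3,v8,v4) [-+-] → (2.2598, 0.0548, 0.7416)–(1.4176, 0.0548, 1.90086)  len=1.4329
  (v4,v8,v9) [-++] → (1.4176, 0.0548, 1.90086)–(1.388, 0.0548, 1.9416)  len=0.0504
  (v4,v9,v5) [-+-] → (1.388, 0.0548, 1.9416)–(0.0548, 0.0548, 2.37482)  len=1.4018
  (v6,v0,v10) [+-+] → (0.0548, 0.0548, -2.37482)–(0, 0.0548, -2.38219)  len=0.0553
  (v9,v13,v5) [++-] → (0, 0.0548, 2.38219)–(0.0548, 0.0548, 2.37482)  len=0.0553
  (v10,v0,v14) [+-+] → (0, 0.0548, -2.38219)–(-0.0548, 0.0548, -2.37482)  len=0.0553
  (v13,v17,v5) [++-] → (-0.0548, 0.0548, 2.37482)–(0, 0.0548, 2.38219)  len=0.0553
  (v14,v0,v18) [+--] → (-0.0548, 0.0548, -2.37482)–(-1.388, 0.0548, -1.9416)  len=1.4018
  (v14,v18,v15) [+-+] → (-1.388, 0.0548, -1.9416)–(-1.4176, 0.0548, -1.90086)  len=0.0504
  (v15,v18,v19) [+--] → (-1.4176, 0.0548, -1.90086)–(-2.2598, 0.0548, -0.7416)  len=1.4329
  (v15,v19,v16) [+-+] → (-2.2598, 0.0548, -0.7416)–(-2.2598, 0.0548, -0.691241)  len=0.0504
  (v16,v19,v20) [+--] → (-2.2598, 0.0548, -0.691241)–(-2.2598, 0.0548, 0.7416)  len=1.4328
  (v16,v20,v17) [+-+] → (-2.2598, 0.0548, 0.7416)–(-2.21191, 0.0548, 0.807525)  len=0.0815
  (v17,v20,v21) [+--] → (-2.21191, 0.0548, 0.807525)–(-1.388, 0.0548, 1.9416)  len=1.4018
  (v17,v21,v5) [+--] → (-1.388, 0.0548, 1.9416)–(-0.0548, 0.0548, 2.37482)  len=1.4018

Chained into 1 loop(s):
  loop 1: 20 segments, perimeter = 14.7279
Total perimeter = 14.728


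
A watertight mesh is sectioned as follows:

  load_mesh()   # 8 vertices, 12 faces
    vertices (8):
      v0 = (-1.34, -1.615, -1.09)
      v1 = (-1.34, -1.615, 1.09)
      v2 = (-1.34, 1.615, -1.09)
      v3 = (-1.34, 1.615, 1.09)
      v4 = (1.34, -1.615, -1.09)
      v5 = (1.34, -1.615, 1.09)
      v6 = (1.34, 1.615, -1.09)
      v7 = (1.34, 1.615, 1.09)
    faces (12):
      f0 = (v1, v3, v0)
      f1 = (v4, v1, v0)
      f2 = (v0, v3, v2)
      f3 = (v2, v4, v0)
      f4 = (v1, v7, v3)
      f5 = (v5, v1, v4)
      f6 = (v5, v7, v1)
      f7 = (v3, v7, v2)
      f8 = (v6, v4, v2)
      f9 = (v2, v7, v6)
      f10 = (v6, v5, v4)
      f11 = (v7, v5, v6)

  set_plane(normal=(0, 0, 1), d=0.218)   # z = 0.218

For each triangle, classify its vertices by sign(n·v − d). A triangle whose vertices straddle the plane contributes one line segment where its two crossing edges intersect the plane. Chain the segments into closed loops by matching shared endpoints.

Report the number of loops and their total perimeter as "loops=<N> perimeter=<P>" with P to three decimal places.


loops=1 perimeter=11.820

Straddling triangles (8 of 12):
  (v1,v3,v0) [++-] → (-1.34, 0.323, 0.218)–(-1.34, -1.615, 0.218)  len=1.9380
  (v4,v1,v0) [-+-] → (-0.268, -1.615, 0.218)–(-1.34, -1.615, 0.218)  len=1.0720
  (v0,v3,v2) [-+-] → (-1.34, 0.323, 0.218)–(-1.34, 1.615, 0.218)  len=1.2920
  (v5,v1,v4) [++-] → (-0.268, -1.615, 0.218)–(1.34, -1.615, 0.218)  len=1.6080
  (v3,v7,v2) [++-] → (0.268, 1.615, 0.218)–(-1.34, 1.615, 0.218)  len=1.6080
  (v2,v7,v6) [-+-] → (0.268, 1.615, 0.218)–(1.34, 1.615, 0.218)  len=1.0720
  (v6,v5,v4) [-+-] → (1.34, -0.323, 0.218)–(1.34, -1.615, 0.218)  len=1.2920
  (v7,v5,v6) [++-] → (1.34, -0.323, 0.218)–(1.34, 1.615, 0.218)  len=1.9380

Chained into 1 loop(s):
  loop 1: 8 segments, perimeter = 11.8200
Total perimeter = 11.820


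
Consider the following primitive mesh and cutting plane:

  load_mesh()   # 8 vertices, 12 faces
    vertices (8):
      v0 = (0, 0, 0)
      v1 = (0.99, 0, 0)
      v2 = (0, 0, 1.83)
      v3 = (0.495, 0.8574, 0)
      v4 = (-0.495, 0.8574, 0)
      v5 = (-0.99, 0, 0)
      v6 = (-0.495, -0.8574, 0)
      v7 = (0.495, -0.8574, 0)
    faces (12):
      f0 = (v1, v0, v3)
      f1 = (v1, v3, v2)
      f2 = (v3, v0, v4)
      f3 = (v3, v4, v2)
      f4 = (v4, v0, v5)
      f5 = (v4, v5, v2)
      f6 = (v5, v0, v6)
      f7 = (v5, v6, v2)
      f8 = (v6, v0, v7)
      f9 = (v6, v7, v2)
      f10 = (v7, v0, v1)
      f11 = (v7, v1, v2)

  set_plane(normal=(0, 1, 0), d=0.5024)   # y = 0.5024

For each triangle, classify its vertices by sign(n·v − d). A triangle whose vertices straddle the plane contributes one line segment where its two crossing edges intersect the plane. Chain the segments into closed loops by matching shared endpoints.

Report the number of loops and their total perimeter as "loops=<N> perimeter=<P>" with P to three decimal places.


loops=1 perimeter=3.703

Straddling triangles (6 of 12):
  (v1,v0,v3) [--+] → (0.290049, 0.5024, 0)–(0.699951, 0.5024, 0)  len=0.4099
  (v1,v3,v2) [-+-] → (0.699951, 0.5024, 0)–(0.290049, 0.5024, 0.757698)  len=0.8615
  (v3,v0,v4) [+-+] → (0.290049, 0.5024, 0)–(-0.290049, 0.5024, 0)  len=0.5801
  (v3,v4,v2) [++-] → (-0.290049, 0.5024, 0.757698)–(0.290049, 0.5024, 0.757698)  len=0.5801
  (v4,v0,v5) [+--] → (-0.290049, 0.5024, 0)–(-0.699951, 0.5024, 0)  len=0.4099
  (v4,v5,v2) [+--] → (-0.699951, 0.5024, 0)–(-0.290049, 0.5024, 0.757698)  len=0.8615

Chained into 1 loop(s):
  loop 1: 6 segments, perimeter = 3.7029
Total perimeter = 3.703


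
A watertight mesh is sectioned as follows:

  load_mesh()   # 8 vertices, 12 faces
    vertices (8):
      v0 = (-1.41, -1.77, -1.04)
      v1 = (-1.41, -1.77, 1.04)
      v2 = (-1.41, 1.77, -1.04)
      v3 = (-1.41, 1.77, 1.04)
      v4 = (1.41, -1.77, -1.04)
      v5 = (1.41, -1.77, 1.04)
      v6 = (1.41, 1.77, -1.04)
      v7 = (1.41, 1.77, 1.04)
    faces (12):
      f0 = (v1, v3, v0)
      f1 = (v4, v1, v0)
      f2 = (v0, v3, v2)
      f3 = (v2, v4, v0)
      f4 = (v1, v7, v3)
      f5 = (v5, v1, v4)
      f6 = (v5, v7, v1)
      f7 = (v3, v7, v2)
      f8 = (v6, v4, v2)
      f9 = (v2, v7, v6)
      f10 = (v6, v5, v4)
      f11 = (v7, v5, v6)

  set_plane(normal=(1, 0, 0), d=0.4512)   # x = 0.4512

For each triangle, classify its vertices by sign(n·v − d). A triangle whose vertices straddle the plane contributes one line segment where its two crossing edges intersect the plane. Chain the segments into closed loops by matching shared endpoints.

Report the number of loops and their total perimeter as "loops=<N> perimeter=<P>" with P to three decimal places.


loops=1 perimeter=11.240

Straddling triangles (8 of 12):
  (v4,v1,v0) [+--] → (0.4512, -1.77, -0.3328)–(0.4512, -1.77, -1.04)  len=0.7072
  (v2,v4,v0) [-+-] → (0.4512, -0.5664, -1.04)–(0.4512, -1.77, -1.04)  len=1.2036
  (v1,v7,v3) [-+-] → (0.4512, 0.5664, 1.04)–(0.4512, 1.77, 1.04)  len=1.2036
  (v5,v1,v4) [+-+] → (0.4512, -1.77, 1.04)–(0.4512, -1.77, -0.3328)  len=1.3728
  (v5,v7,v1) [++-] → (0.4512, 0.5664, 1.04)–(0.4512, -1.77, 1.04)  len=2.3364
  (v3,v7,v2) [-+-] → (0.4512, 1.77, 1.04)–(0.4512, 1.77, 0.3328)  len=0.7072
  (v6,v4,v2) [++-] → (0.4512, -0.5664, -1.04)–(0.4512, 1.77, -1.04)  len=2.3364
  (v2,v7,v6) [-++] → (0.4512, 1.77, 0.3328)–(0.4512, 1.77, -1.04)  len=1.3728

Chained into 1 loop(s):
  loop 1: 8 segments, perimeter = 11.2400
Total perimeter = 11.240
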